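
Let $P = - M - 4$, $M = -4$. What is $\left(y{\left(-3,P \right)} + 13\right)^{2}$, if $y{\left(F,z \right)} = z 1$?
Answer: $169$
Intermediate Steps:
$P = 0$ ($P = \left(-1\right) \left(-4\right) - 4 = 4 - 4 = 0$)
$y{\left(F,z \right)} = z$
$\left(y{\left(-3,P \right)} + 13\right)^{2} = \left(0 + 13\right)^{2} = 13^{2} = 169$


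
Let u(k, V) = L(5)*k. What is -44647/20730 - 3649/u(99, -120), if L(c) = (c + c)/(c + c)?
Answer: -26687941/684090 ≈ -39.012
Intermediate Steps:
L(c) = 1 (L(c) = (2*c)/((2*c)) = (2*c)*(1/(2*c)) = 1)
u(k, V) = k (u(k, V) = 1*k = k)
-44647/20730 - 3649/u(99, -120) = -44647/20730 - 3649/99 = -26687941/684090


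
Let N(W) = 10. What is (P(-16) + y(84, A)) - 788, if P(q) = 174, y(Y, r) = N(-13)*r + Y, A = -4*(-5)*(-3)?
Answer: -1130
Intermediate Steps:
A = -60 (A = 20*(-3) = -60)
y(Y, r) = Y + 10*r (y(Y, r) = 10*r + Y = Y + 10*r)
(P(-16) + y(84, A)) - 788 = (174 + (84 + 10*(-60))) - 788 = (174 + (84 - 600)) - 788 = (174 - 516) - 788 = -342 - 788 = -1130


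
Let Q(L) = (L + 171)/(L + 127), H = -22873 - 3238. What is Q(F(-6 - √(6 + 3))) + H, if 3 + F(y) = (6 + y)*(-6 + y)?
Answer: -4412546/169 ≈ -26110.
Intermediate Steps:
H = -26111
F(y) = -3 + (-6 + y)*(6 + y) (F(y) = -3 + (6 + y)*(-6 + y) = -3 + (-6 + y)*(6 + y))
Q(L) = (171 + L)/(127 + L)
Q(F(-6 - √(6 + 3))) + H = (171 + (-39 + (-6 - √(6 + 3))²))/(127 + (-39 + (-6 - √(6 + 3))²)) - 26111 = (171 + (-39 + (-6 - √9)²))/(127 + (-39 + (-6 - √9)²)) - 26111 = (171 + (-39 + (-6 - 1*3)²))/(127 + (-39 + (-6 - 1*3)²)) - 26111 = (171 + (-39 + (-6 - 3)²))/(127 + (-39 + (-6 - 3)²)) - 26111 = (171 + (-39 + (-9)²))/(127 + (-39 + (-9)²)) - 26111 = (171 + (-39 + 81))/(127 + (-39 + 81)) - 26111 = (171 + 42)/(127 + 42) - 26111 = 213/169 - 26111 = -4412546/169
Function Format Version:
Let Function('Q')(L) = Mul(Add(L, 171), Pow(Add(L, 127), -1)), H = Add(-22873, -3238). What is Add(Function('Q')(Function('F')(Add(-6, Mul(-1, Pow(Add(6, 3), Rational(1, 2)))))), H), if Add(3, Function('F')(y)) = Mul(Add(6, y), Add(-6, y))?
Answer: Rational(-4412546, 169) ≈ -26110.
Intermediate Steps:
H = -26111
Function('F')(y) = Add(-3, Mul(Add(-6, y), Add(6, y))) (Function('F')(y) = Add(-3, Mul(Add(6, y), Add(-6, y))) = Add(-3, Mul(Add(-6, y), Add(6, y))))
Function('Q')(L) = Mul(Pow(Add(127, L), -1), Add(171, L)) (Function('Q')(L) = Mul(Add(171, L), Pow(Add(127, L), -1)) = Mul(Pow(Add(127, L), -1), Add(171, L)))
Add(Function('Q')(Function('F')(Add(-6, Mul(-1, Pow(Add(6, 3), Rational(1, 2)))))), H) = Add(Mul(Pow(Add(127, Add(-39, Pow(Add(-6, Mul(-1, Pow(Add(6, 3), Rational(1, 2)))), 2))), -1), Add(171, Add(-39, Pow(Add(-6, Mul(-1, Pow(Add(6, 3), Rational(1, 2)))), 2)))), -26111) = Add(Mul(Pow(Add(127, Add(-39, Pow(Add(-6, Mul(-1, Pow(9, Rational(1, 2)))), 2))), -1), Add(171, Add(-39, Pow(Add(-6, Mul(-1, Pow(9, Rational(1, 2)))), 2)))), -26111) = Add(Mul(Pow(Add(127, Add(-39, Pow(Add(-6, Mul(-1, 3)), 2))), -1), Add(171, Add(-39, Pow(Add(-6, Mul(-1, 3)), 2)))), -26111) = Add(Mul(Pow(Add(127, Add(-39, Pow(Add(-6, -3), 2))), -1), Add(171, Add(-39, Pow(Add(-6, -3), 2)))), -26111) = Add(Mul(Pow(Add(127, Add(-39, Pow(-9, 2))), -1), Add(171, Add(-39, Pow(-9, 2)))), -26111) = Add(Mul(Pow(Add(127, Add(-39, 81)), -1), Add(171, Add(-39, 81))), -26111) = Add(Mul(Pow(Add(127, 42), -1), Add(171, 42)), -26111) = Add(Mul(Pow(169, -1), 213), -26111) = Add(Mul(Rational(1, 169), 213), -26111) = Add(Rational(213, 169), -26111) = Rational(-4412546, 169)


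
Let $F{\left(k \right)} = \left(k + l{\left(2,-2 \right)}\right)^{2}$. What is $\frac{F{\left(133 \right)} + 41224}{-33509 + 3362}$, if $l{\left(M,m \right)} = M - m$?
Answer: $- \frac{59993}{30147} \approx -1.99$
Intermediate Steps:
$F{\left(k \right)} = \left(4 + k\right)^{2}$ ($F{\left(k \right)} = \left(k + \left(2 - -2\right)\right)^{2} = \left(k + \left(2 + 2\right)\right)^{2} = \left(k + 4\right)^{2} = \left(4 + k\right)^{2}$)
$\frac{F{\left(133 \right)} + 41224}{-33509 + 3362} = \frac{\left(4 + 133\right)^{2} + 41224}{-33509 + 3362} = \frac{137^{2} + 41224}{-30147} = \left(18769 + 41224\right) \left(- \frac{1}{30147}\right) = 59993 \left(- \frac{1}{30147}\right) = - \frac{59993}{30147}$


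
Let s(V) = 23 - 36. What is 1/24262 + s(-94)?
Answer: -315405/24262 ≈ -13.000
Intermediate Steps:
s(V) = -13
1/24262 + s(-94) = 1/24262 - 13 = -315405/24262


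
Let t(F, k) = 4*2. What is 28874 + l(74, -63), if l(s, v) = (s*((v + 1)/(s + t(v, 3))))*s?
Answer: 1014078/41 ≈ 24734.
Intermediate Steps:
t(F, k) = 8
l(s, v) = s²*(1 + v)/(8 + s) (l(s, v) = (s*((v + 1)/(s + 8)))*s = (s*((1 + v)/(8 + s)))*s = (s*(1 + v)/(8 + s))*s = s²*(1 + v)/(8 + s))
28874 + l(74, -63) = 28874 + 74²*(1 - 63)/(8 + 74) = 28874 + 5476*(-62)/82 = 28874 + 5476*(1/82)*(-62) = 28874 - 169756/41 = 1014078/41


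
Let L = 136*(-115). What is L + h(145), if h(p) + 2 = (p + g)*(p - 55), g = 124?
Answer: 8568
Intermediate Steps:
L = -15640
h(p) = -2 + (-55 + p)*(124 + p) (h(p) = -2 + (p + 124)*(p - 55) = -2 + (124 + p)*(-55 + p) = -2 + (-55 + p)*(124 + p))
L + h(145) = -15640 + (-6822 + 145**2 + 69*145) = -15640 + (-6822 + 21025 + 10005) = -15640 + 24208 = 8568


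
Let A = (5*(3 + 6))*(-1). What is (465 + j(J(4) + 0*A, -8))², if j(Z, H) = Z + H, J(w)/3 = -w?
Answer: 198025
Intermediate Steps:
A = -45 (A = (5*9)*(-1) = 45*(-1) = -45)
J(w) = -3*w (J(w) = 3*(-w) = -3*w)
j(Z, H) = H + Z
(465 + j(J(4) + 0*A, -8))² = (465 + (-8 + (-3*4 + 0*(-45))))² = (465 + (-8 + (-12 + 0)))² = (465 + (-8 - 12))² = (465 - 20)² = 445² = 198025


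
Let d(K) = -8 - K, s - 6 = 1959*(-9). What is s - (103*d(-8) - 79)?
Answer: -17546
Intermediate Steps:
s = -17625 (s = 6 + 1959*(-9) = 6 - 17631 = -17625)
s - (103*d(-8) - 79) = -17625 - (103*(-8 - 1*(-8)) - 79) = -17625 - (103*(-8 + 8) - 79) = -17625 - (103*0 - 79) = -17625 - (0 - 79) = -17625 - 1*(-79) = -17625 + 79 = -17546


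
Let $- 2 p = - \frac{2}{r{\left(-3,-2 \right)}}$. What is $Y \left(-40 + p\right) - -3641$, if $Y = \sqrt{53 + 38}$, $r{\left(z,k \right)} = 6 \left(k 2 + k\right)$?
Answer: $3641 - \frac{1441 \sqrt{91}}{36} \approx 3259.2$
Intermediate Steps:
$r{\left(z,k \right)} = 18 k$ ($r{\left(z,k \right)} = 6 \left(2 k + k\right) = 6 \cdot 3 k = 18 k$)
$Y = \sqrt{91} \approx 9.5394$
$p = - \frac{1}{36}$ ($p = - \frac{\left(-2\right) \frac{1}{18 \left(-2\right)}}{2} = - \frac{\left(-2\right) \frac{1}{-36}}{2} = - \frac{\left(-2\right) \left(- \frac{1}{36}\right)}{2} = \left(- \frac{1}{2}\right) \frac{1}{18} = - \frac{1}{36} \approx -0.027778$)
$Y \left(-40 + p\right) - -3641 = \sqrt{91} \left(-40 - \frac{1}{36}\right) - -3641 = \sqrt{91} \left(- \frac{1441}{36}\right) + 3641 = - \frac{1441 \sqrt{91}}{36} + 3641 = 3641 - \frac{1441 \sqrt{91}}{36}$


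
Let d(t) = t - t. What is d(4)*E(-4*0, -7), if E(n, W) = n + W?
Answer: 0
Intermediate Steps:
E(n, W) = W + n
d(t) = 0
d(4)*E(-4*0, -7) = 0*(-7 - 4*0) = 0*(-7 + 0) = 0*(-7) = 0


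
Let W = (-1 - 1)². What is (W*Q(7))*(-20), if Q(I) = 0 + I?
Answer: -560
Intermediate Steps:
W = 4 (W = (-2)² = 4)
Q(I) = I
(W*Q(7))*(-20) = (4*7)*(-20) = 28*(-20) = -560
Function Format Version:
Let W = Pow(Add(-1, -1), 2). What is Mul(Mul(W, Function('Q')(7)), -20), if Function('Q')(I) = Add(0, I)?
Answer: -560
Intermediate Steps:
W = 4 (W = Pow(-2, 2) = 4)
Function('Q')(I) = I
Mul(Mul(W, Function('Q')(7)), -20) = Mul(Mul(4, 7), -20) = Mul(28, -20) = -560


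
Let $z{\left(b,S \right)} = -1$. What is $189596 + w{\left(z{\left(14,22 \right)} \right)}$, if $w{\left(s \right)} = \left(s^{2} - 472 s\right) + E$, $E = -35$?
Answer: $190034$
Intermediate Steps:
$w{\left(s \right)} = -35 + s^{2} - 472 s$ ($w{\left(s \right)} = \left(s^{2} - 472 s\right) - 35 = -35 + s^{2} - 472 s$)
$189596 + w{\left(z{\left(14,22 \right)} \right)} = 189596 - \left(-437 - 1\right) = 189596 + \left(-35 + 1 + 472\right) = 189596 + 438 = 190034$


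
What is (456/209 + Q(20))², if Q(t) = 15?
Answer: 35721/121 ≈ 295.21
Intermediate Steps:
(456/209 + Q(20))² = (456/209 + 15)² = (456*(1/209) + 15)² = (24/11 + 15)² = (189/11)² = 35721/121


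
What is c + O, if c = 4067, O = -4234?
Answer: -167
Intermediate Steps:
c + O = 4067 - 4234 = -167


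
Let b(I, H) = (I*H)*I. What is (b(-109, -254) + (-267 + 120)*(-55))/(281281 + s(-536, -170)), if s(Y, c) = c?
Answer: -3009689/281111 ≈ -10.706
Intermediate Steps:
b(I, H) = H*I² (b(I, H) = (H*I)*I = H*I²)
(b(-109, -254) + (-267 + 120)*(-55))/(281281 + s(-536, -170)) = (-254*(-109)² + (-267 + 120)*(-55))/(281281 - 170) = (-254*11881 - 147*(-55))/281111 = (-3017774 + 8085)*(1/281111) = -3009689*1/281111 = -3009689/281111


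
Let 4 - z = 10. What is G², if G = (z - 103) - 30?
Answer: 19321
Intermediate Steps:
z = -6 (z = 4 - 1*10 = 4 - 10 = -6)
G = -139 (G = (-6 - 103) - 30 = -109 - 30 = -139)
G² = (-139)² = 19321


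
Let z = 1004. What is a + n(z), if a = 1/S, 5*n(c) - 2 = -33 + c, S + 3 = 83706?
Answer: 81443024/418515 ≈ 194.60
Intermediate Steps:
S = 83703 (S = -3 + 83706 = 83703)
n(c) = -31/5 + c/5 (n(c) = ⅖ + (-33 + c)/5 = ⅖ + (-33/5 + c/5) = -31/5 + c/5)
a = 1/83703 ≈ 1.1947e-5
a + n(z) = 1/83703 + (-31/5 + (⅕)*1004) = 1/83703 + (-31/5 + 1004/5) = 1/83703 + 973/5 = 81443024/418515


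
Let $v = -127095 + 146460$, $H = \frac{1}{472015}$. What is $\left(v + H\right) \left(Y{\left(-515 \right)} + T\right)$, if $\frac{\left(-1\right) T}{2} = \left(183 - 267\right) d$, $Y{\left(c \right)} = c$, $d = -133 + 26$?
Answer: $- \frac{169018288671716}{472015} \approx -3.5808 \cdot 10^{8}$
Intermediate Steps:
$d = -107$
$H = \frac{1}{472015} \approx 2.1186 \cdot 10^{-6}$
$v = 19365$
$T = -17976$ ($T = - 2 \left(183 - 267\right) \left(-107\right) = - 2 \left(\left(-84\right) \left(-107\right)\right) = \left(-2\right) 8988 = -17976$)
$\left(v + H\right) \left(Y{\left(-515 \right)} + T\right) = \left(19365 + \frac{1}{472015}\right) \left(-515 - 17976\right) = \frac{9140570476}{472015} \left(-18491\right) = - \frac{169018288671716}{472015}$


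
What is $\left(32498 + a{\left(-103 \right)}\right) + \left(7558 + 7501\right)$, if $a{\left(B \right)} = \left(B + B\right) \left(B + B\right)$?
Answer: $89993$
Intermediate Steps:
$a{\left(B \right)} = 4 B^{2}$ ($a{\left(B \right)} = 2 B 2 B = 4 B^{2}$)
$\left(32498 + a{\left(-103 \right)}\right) + \left(7558 + 7501\right) = \left(32498 + 4 \left(-103\right)^{2}\right) + \left(7558 + 7501\right) = \left(32498 + 4 \cdot 10609\right) + 15059 = \left(32498 + 42436\right) + 15059 = 74934 + 15059 = 89993$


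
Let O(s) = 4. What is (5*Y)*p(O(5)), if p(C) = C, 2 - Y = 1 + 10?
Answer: -180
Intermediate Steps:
Y = -9 (Y = 2 - (1 + 10) = 2 - 1*11 = 2 - 11 = -9)
(5*Y)*p(O(5)) = (5*(-9))*4 = -45*4 = -180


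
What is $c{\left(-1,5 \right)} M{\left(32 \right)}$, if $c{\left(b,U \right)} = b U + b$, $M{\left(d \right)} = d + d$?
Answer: $-384$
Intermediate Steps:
$M{\left(d \right)} = 2 d$
$c{\left(b,U \right)} = b + U b$ ($c{\left(b,U \right)} = U b + b = b + U b$)
$c{\left(-1,5 \right)} M{\left(32 \right)} = - (1 + 5) 2 \cdot 32 = \left(-1\right) 6 \cdot 64 = \left(-6\right) 64 = -384$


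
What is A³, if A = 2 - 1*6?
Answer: -64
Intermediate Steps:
A = -4 (A = 2 - 6 = -4)
A³ = (-4)³ = -64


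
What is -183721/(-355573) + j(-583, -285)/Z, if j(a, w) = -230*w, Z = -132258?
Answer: 165126978/7837895639 ≈ 0.021068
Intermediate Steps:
-183721/(-355573) + j(-583, -285)/Z = -183721/(-355573) - 230*(-285)/(-132258) = -183721*(-1/355573) + 65550*(-1/132258) = 183721/355573 - 10925/22043 = 165126978/7837895639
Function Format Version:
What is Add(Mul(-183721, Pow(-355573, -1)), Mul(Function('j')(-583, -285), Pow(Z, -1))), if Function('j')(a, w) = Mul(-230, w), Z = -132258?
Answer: Rational(165126978, 7837895639) ≈ 0.021068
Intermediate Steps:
Add(Mul(-183721, Pow(-355573, -1)), Mul(Function('j')(-583, -285), Pow(Z, -1))) = Add(Mul(-183721, Pow(-355573, -1)), Mul(Mul(-230, -285), Pow(-132258, -1))) = Add(Mul(-183721, Rational(-1, 355573)), Mul(65550, Rational(-1, 132258))) = Add(Rational(183721, 355573), Rational(-10925, 22043)) = Rational(165126978, 7837895639)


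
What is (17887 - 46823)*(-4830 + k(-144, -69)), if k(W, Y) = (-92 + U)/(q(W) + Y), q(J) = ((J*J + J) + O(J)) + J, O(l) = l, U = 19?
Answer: 2828063519128/20235 ≈ 1.3976e+8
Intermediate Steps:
q(J) = J**2 + 3*J (q(J) = ((J*J + J) + J) + J = ((J**2 + J) + J) + J = ((J + J**2) + J) + J = (J**2 + 2*J) + J = J**2 + 3*J)
k(W, Y) = -73/(Y + W*(3 + W)) (k(W, Y) = (-92 + 19)/(W*(3 + W) + Y) = -73/(Y + W*(3 + W)))
(17887 - 46823)*(-4830 + k(-144, -69)) = (17887 - 46823)*(-4830 - 73/(-69 + (-144)**2 + 3*(-144))) = -28936*(-4830 - 73/(-69 + 20736 - 432)) = -28936*(-4830 - 73/20235) = -28936*(-97735123/20235) = 2828063519128/20235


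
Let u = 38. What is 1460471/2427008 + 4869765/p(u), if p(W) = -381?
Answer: -3939467391223/308230016 ≈ -12781.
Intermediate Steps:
1460471/2427008 + 4869765/p(u) = 1460471/2427008 + 4869765/(-381) = 1460471*(1/2427008) + 4869765*(-1/381) = 1460471/2427008 - 1623255/127 = -3939467391223/308230016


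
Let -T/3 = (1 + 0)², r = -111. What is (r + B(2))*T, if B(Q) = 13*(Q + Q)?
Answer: 177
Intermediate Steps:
B(Q) = 26*Q (B(Q) = 13*(2*Q) = 26*Q)
T = -3 (T = -3*(1 + 0)² = -3*1² = -3*1 = -3)
(r + B(2))*T = (-111 + 26*2)*(-3) = (-111 + 52)*(-3) = -59*(-3) = 177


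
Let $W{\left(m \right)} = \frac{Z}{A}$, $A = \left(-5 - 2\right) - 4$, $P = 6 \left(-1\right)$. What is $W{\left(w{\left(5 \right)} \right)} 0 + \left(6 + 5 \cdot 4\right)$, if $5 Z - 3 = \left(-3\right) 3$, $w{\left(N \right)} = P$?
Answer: $26$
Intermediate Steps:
$P = -6$
$w{\left(N \right)} = -6$
$A = -11$ ($A = -7 - 4 = -11$)
$Z = - \frac{6}{5}$ ($Z = \frac{3}{5} + \frac{\left(-3\right) 3}{5} = \frac{3}{5} + \frac{1}{5} \left(-9\right) = \frac{3}{5} - \frac{9}{5} = - \frac{6}{5} \approx -1.2$)
$W{\left(m \right)} = \frac{6}{55}$ ($W{\left(m \right)} = - \frac{6}{5 \left(-11\right)} = \left(- \frac{6}{5}\right) \left(- \frac{1}{11}\right) = \frac{6}{55}$)
$W{\left(w{\left(5 \right)} \right)} 0 + \left(6 + 5 \cdot 4\right) = \frac{6}{55} \cdot 0 + \left(6 + 5 \cdot 4\right) = 0 + \left(6 + 20\right) = 0 + 26 = 26$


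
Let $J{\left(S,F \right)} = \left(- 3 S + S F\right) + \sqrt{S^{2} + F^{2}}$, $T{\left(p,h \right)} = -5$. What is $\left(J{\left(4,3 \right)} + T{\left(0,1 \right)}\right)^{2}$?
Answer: $0$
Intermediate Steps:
$J{\left(S,F \right)} = \sqrt{F^{2} + S^{2}} - 3 S + F S$ ($J{\left(S,F \right)} = \left(- 3 S + F S\right) + \sqrt{F^{2} + S^{2}} = \sqrt{F^{2} + S^{2}} - 3 S + F S$)
$\left(J{\left(4,3 \right)} + T{\left(0,1 \right)}\right)^{2} = \left(\left(\sqrt{3^{2} + 4^{2}} - 12 + 3 \cdot 4\right) - 5\right)^{2} = \left(\left(\sqrt{9 + 16} - 12 + 12\right) - 5\right)^{2} = \left(\left(\sqrt{25} - 12 + 12\right) - 5\right)^{2} = \left(\left(5 - 12 + 12\right) - 5\right)^{2} = \left(5 - 5\right)^{2} = 0^{2} = 0$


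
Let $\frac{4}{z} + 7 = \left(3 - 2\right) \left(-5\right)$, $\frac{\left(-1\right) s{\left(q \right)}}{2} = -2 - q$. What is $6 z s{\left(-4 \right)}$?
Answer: $8$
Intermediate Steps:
$s{\left(q \right)} = 4 + 2 q$ ($s{\left(q \right)} = - 2 \left(-2 - q\right) = 4 + 2 q$)
$z = - \frac{1}{3}$ ($z = \frac{4}{-7 + \left(3 - 2\right) \left(-5\right)} = \frac{4}{-7 + 1 \left(-5\right)} = \frac{4}{-7 - 5} = \frac{4}{-12} = 4 \left(- \frac{1}{12}\right) = - \frac{1}{3} \approx -0.33333$)
$6 z s{\left(-4 \right)} = 6 \left(- \frac{1}{3}\right) \left(4 + 2 \left(-4\right)\right) = - 2 \left(4 - 8\right) = \left(-2\right) \left(-4\right) = 8$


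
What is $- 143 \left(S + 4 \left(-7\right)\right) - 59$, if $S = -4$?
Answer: $4517$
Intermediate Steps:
$- 143 \left(S + 4 \left(-7\right)\right) - 59 = - 143 \left(-4 + 4 \left(-7\right)\right) - 59 = - 143 \left(-4 - 28\right) - 59 = \left(-143\right) \left(-32\right) - 59 = 4576 - 59 = 4517$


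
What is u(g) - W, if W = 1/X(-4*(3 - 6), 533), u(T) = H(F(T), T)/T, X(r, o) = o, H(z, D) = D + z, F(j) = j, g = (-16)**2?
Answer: 1065/533 ≈ 1.9981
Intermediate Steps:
g = 256
u(T) = 2 (u(T) = (T + T)/T = (2*T)/T = 2)
W = 1/533 ≈ 0.0018762
u(g) - W = 2 - 1*1/533 = 2 - 1/533 = 1065/533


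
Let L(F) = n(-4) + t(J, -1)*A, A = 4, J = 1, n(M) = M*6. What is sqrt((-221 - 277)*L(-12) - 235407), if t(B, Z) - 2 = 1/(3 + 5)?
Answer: 2*I*sqrt(56922) ≈ 477.17*I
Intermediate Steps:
n(M) = 6*M
t(B, Z) = 17/8 (t(B, Z) = 2 + 1/(3 + 5) = 2 + 1/8 = 17/8)
L(F) = -31/2 (L(F) = 6*(-4) + (17/8)*4 = -24 + 17/2 = -31/2)
sqrt((-221 - 277)*L(-12) - 235407) = sqrt((-221 - 277)*(-31/2) - 235407) = sqrt(-498*(-31/2) - 235407) = sqrt(7719 - 235407) = sqrt(-227688) = 2*I*sqrt(56922)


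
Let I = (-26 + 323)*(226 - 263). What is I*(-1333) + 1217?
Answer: 14649554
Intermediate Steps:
I = -10989 (I = 297*(-37) = -10989)
I*(-1333) + 1217 = -10989*(-1333) + 1217 = 14648337 + 1217 = 14649554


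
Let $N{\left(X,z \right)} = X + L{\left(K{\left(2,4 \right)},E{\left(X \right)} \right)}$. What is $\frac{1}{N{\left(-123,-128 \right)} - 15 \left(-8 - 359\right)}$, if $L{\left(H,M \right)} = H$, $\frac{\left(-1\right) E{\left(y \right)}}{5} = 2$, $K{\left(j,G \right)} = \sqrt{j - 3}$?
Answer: $\frac{5382}{28965925} - \frac{i}{28965925} \approx 0.0001858 - 3.4523 \cdot 10^{-8} i$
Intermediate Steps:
$K{\left(j,G \right)} = \sqrt{-3 + j}$
$E{\left(y \right)} = -10$ ($E{\left(y \right)} = \left(-5\right) 2 = -10$)
$N{\left(X,z \right)} = i + X$ ($N{\left(X,z \right)} = X + \sqrt{-3 + 2} = X + \sqrt{-1} = X + i = i + X$)
$\frac{1}{N{\left(-123,-128 \right)} - 15 \left(-8 - 359\right)} = \frac{1}{\left(i - 123\right) - 15 \left(-8 - 359\right)} = \frac{1}{\left(-123 + i\right) - -5505} = \frac{1}{\left(-123 + i\right) + 5505} = \frac{1}{5382 + i} = \frac{5382 - i}{28965925}$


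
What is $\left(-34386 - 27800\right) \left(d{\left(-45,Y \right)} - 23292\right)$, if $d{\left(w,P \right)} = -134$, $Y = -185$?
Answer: $1456769236$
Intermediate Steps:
$\left(-34386 - 27800\right) \left(d{\left(-45,Y \right)} - 23292\right) = \left(-34386 - 27800\right) \left(-134 - 23292\right) = \left(-62186\right) \left(-23426\right) = 1456769236$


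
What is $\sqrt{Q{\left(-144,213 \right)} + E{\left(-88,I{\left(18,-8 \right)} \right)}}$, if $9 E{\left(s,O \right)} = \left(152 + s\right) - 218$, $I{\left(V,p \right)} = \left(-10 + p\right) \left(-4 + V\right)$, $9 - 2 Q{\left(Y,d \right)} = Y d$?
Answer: $\frac{7 \sqrt{11258}}{6} \approx 123.79$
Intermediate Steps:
$Q{\left(Y,d \right)} = \frac{9}{2} - \frac{Y d}{2}$
$E{\left(s,O \right)} = - \frac{22}{3} + \frac{s}{9}$ ($E{\left(s,O \right)} = \frac{\left(152 + s\right) - 218}{9} = \frac{-66 + s}{9} = - \frac{22}{3} + \frac{s}{9}$)
$\sqrt{Q{\left(-144,213 \right)} + E{\left(-88,I{\left(18,-8 \right)} \right)}} = \sqrt{\left(\frac{9}{2} - \left(-72\right) 213\right) + \left(- \frac{22}{3} + \frac{1}{9} \left(-88\right)\right)} = \sqrt{\left(\frac{9}{2} + 15336\right) - \frac{154}{9}} = \sqrt{\frac{30681}{2} - \frac{154}{9}} = \sqrt{\frac{275821}{18}} = \frac{7 \sqrt{11258}}{6}$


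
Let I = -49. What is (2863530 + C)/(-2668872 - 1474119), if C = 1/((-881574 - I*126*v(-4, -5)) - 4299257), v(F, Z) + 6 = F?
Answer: -15012259335629/21719924469861 ≈ -0.69117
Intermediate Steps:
v(F, Z) = -6 + F
C = -1/5242571 (C = 1/((-881574 - (-49*126)*(-6 - 4)) - 4299257) = 1/((-881574 - (-6174)*(-10)) - 4299257) = 1/((-881574 - 1*61740) - 4299257) = 1/((-881574 - 61740) - 4299257) = 1/(-943314 - 4299257) = 1/(-5242571) = -1/5242571 ≈ -1.9075e-7)
(2863530 + C)/(-2668872 - 1474119) = (2863530 - 1/5242571)/(-2668872 - 1474119) = (15012259335629/5242571)/(-4142991) = (15012259335629/5242571)*(-1/4142991) = -15012259335629/21719924469861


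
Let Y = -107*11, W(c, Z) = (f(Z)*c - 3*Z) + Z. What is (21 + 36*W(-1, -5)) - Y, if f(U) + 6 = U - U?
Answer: 1774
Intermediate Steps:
f(U) = -6 (f(U) = -6 + (U - U) = -6 + 0 = -6)
W(c, Z) = -6*c - 2*Z (W(c, Z) = (-6*c - 3*Z) + Z = -6*c - 2*Z)
Y = -1177
(21 + 36*W(-1, -5)) - Y = (21 + 36*(-6*(-1) - 2*(-5))) - 1*(-1177) = (21 + 36*(6 + 10)) + 1177 = (21 + 36*16) + 1177 = (21 + 576) + 1177 = 597 + 1177 = 1774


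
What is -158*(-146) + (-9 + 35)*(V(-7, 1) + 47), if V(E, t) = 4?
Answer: 24394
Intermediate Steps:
-158*(-146) + (-9 + 35)*(V(-7, 1) + 47) = -158*(-146) + (-9 + 35)*(4 + 47) = 23068 + 26*51 = 23068 + 1326 = 24394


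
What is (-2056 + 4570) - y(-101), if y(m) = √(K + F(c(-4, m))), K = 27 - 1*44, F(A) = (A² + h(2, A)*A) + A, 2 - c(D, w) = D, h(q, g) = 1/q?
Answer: 2514 - 2*√7 ≈ 2508.7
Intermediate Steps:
h(q, g) = 1/q
c(D, w) = 2 - D
F(A) = A² + 3*A/2 (F(A) = (A² + A/2) + A = A² + 3*A/2)
K = -17 (K = 27 - 44 = -17)
y(m) = 2*√7 (y(m) = √(-17 + (2 - 1*(-4))*(3 + 2*(2 - 1*(-4)))/2) = √(-17 + (2 + 4)*(3 + 2*(2 + 4))/2) = √(-17 + (½)*6*(3 + 2*6)) = √(-17 + (½)*6*(3 + 12)) = √(-17 + (½)*6*15) = √(-17 + 45) = √28 = 2*√7)
(-2056 + 4570) - y(-101) = (-2056 + 4570) - 2*√7 = 2514 - 2*√7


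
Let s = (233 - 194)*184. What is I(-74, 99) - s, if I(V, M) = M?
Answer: -7077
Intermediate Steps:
s = 7176 (s = 39*184 = 7176)
I(-74, 99) - s = 99 - 1*7176 = 99 - 7176 = -7077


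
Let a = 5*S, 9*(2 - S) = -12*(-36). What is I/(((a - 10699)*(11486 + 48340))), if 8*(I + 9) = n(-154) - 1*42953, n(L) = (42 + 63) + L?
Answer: 2393/290594824 ≈ 8.2348e-6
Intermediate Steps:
n(L) = 105 + L
I = -21537/4 (I = -9 + ((105 - 154) - 1*42953)/8 = -9 + (-49 - 42953)/8 = -9 + (1/8)*(-43002) = -9 - 21501/4 = -21537/4 ≈ -5384.3)
S = -46 (S = 2 - (-4)*(-36)/3 = 2 - 1/9*432 = 2 - 48 = -46)
a = -230 (a = 5*(-46) = -230)
I/(((a - 10699)*(11486 + 48340))) = -21537*1/((-230 - 10699)*(11486 + 48340))/4 = -21537/(4*((-10929*59826))) = -21537/4/(-653838354) = -21537/4*(-1/653838354) = 2393/290594824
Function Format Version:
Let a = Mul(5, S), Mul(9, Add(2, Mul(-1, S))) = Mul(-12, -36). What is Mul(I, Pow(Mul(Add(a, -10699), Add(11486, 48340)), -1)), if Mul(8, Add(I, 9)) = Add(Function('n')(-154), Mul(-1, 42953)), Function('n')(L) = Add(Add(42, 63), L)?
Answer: Rational(2393, 290594824) ≈ 8.2348e-6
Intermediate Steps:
Function('n')(L) = Add(105, L)
I = Rational(-21537, 4) (I = Add(-9, Mul(Rational(1, 8), Add(Add(105, -154), Mul(-1, 42953)))) = Add(-9, Mul(Rational(1, 8), Add(-49, -42953))) = Add(-9, Mul(Rational(1, 8), -43002)) = Add(-9, Rational(-21501, 4)) = Rational(-21537, 4) ≈ -5384.3)
S = -46 (S = Add(2, Mul(Rational(-1, 9), Mul(-12, -36))) = Add(2, Mul(Rational(-1, 9), 432)) = Add(2, -48) = -46)
a = -230 (a = Mul(5, -46) = -230)
Mul(I, Pow(Mul(Add(a, -10699), Add(11486, 48340)), -1)) = Mul(Rational(-21537, 4), Pow(Mul(Add(-230, -10699), Add(11486, 48340)), -1)) = Mul(Rational(-21537, 4), Pow(Mul(-10929, 59826), -1)) = Mul(Rational(-21537, 4), Pow(-653838354, -1)) = Mul(Rational(-21537, 4), Rational(-1, 653838354)) = Rational(2393, 290594824)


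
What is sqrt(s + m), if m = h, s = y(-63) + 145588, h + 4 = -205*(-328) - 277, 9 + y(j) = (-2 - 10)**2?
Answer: sqrt(212682) ≈ 461.17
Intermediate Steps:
y(j) = 135 (y(j) = -9 + (-2 - 10)**2 = -9 + (-12)**2 = -9 + 144 = 135)
h = 66959 (h = -4 + (-205*(-328) - 277) = -4 + (67240 - 277) = -4 + 66963 = 66959)
s = 145723 (s = 135 + 145588 = 145723)
m = 66959
sqrt(s + m) = sqrt(145723 + 66959) = sqrt(212682)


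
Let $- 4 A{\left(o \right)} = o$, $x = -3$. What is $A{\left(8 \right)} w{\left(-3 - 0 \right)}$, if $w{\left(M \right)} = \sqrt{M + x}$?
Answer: $- 2 i \sqrt{6} \approx - 4.899 i$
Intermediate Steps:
$w{\left(M \right)} = \sqrt{-3 + M}$ ($w{\left(M \right)} = \sqrt{M - 3} = \sqrt{-3 + M}$)
$A{\left(o \right)} = - \frac{o}{4}$
$A{\left(8 \right)} w{\left(-3 - 0 \right)} = \left(- \frac{1}{4}\right) 8 \sqrt{-3 - 3} = - 2 \sqrt{-3 + \left(-3 + 0\right)} = - 2 \sqrt{-3 - 3} = - 2 \sqrt{-6} = - 2 i \sqrt{6}$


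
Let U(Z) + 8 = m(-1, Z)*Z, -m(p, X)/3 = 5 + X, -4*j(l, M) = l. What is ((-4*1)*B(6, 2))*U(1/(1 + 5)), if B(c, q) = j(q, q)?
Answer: -127/6 ≈ -21.167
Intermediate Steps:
j(l, M) = -l/4
m(p, X) = -15 - 3*X (m(p, X) = -3*(5 + X) = -15 - 3*X)
B(c, q) = -q/4
U(Z) = -8 + Z*(-15 - 3*Z) (U(Z) = -8 + (-15 - 3*Z)*Z = -8 + Z*(-15 - 3*Z))
((-4*1)*B(6, 2))*U(1/(1 + 5)) = ((-4*1)*(-¼*2))*(-8 - 3*(5 + 1/(1 + 5))/(1 + 5)) = (-4*(-½))*(-8 - 3*(5 + 1/6)/6) = 2*(-8 - 3*⅙*(5 + ⅙)) = 2*(-8 - 3*⅙*31/6) = 2*(-8 - 31/12) = 2*(-127/12) = -127/6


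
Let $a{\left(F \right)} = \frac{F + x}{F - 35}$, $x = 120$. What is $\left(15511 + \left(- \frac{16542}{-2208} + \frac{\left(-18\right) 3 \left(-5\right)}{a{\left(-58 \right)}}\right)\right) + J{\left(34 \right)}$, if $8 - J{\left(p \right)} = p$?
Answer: $\frac{5552197}{368} \approx 15087.0$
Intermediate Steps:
$J{\left(p \right)} = 8 - p$
$a{\left(F \right)} = \frac{120 + F}{-35 + F}$ ($a{\left(F \right)} = \frac{F + 120}{F - 35} = \frac{120 + F}{-35 + F}$)
$\left(15511 + \left(- \frac{16542}{-2208} + \frac{\left(-18\right) 3 \left(-5\right)}{a{\left(-58 \right)}}\right)\right) + J{\left(34 \right)} = \left(15511 + \left(- \frac{16542}{-2208} + \frac{\left(-18\right) 3 \left(-5\right)}{\frac{1}{-35 - 58} \left(120 - 58\right)}\right)\right) + \left(8 - 34\right) = \left(15511 + \left(\left(-16542\right) \left(- \frac{1}{2208}\right) + \frac{\left(-54\right) \left(-5\right)}{\frac{1}{-93} \cdot 62}\right)\right) + \left(8 - 34\right) = \left(15511 + \left(\frac{2757}{368} + \frac{270}{\left(- \frac{1}{93}\right) 62}\right)\right) - 26 = \left(15511 + \left(\frac{2757}{368} + \frac{270}{- \frac{2}{3}}\right)\right) - 26 = \left(15511 + \left(\frac{2757}{368} + 270 \left(- \frac{3}{2}\right)\right)\right) - 26 = \left(15511 + \left(\frac{2757}{368} - 405\right)\right) - 26 = \left(15511 - \frac{146283}{368}\right) - 26 = \frac{5561765}{368} - 26 = \frac{5552197}{368}$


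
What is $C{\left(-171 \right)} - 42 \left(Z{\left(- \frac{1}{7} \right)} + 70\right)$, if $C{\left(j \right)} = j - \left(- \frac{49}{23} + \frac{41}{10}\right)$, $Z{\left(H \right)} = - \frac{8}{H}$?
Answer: $- \frac{1256943}{230} \approx -5465.0$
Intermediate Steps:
$C{\left(j \right)} = - \frac{453}{230} + j$ ($C{\left(j \right)} = j - \frac{453}{230} = - \frac{453}{230} + j$)
$C{\left(-171 \right)} - 42 \left(Z{\left(- \frac{1}{7} \right)} + 70\right) = \left(- \frac{453}{230} - 171\right) - 42 \left(- \frac{8}{\left(-1\right) \frac{1}{7}} + 70\right) = - \frac{39783}{230} - 42 \left(- \frac{8}{\left(-1\right) \frac{1}{7}} + 70\right) = - \frac{39783}{230} - 42 \left(- \frac{8}{- \frac{1}{7}} + 70\right) = - \frac{39783}{230} - 42 \left(\left(-8\right) \left(-7\right) + 70\right) = - \frac{39783}{230} - 42 \left(56 + 70\right) = - \frac{39783}{230} - 5292 = - \frac{1256943}{230}$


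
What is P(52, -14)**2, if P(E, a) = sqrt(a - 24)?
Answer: -38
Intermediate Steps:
P(E, a) = sqrt(-24 + a)
P(52, -14)**2 = (sqrt(-24 - 14))**2 = (sqrt(-38))**2 = (I*sqrt(38))**2 = -38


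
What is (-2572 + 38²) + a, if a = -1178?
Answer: -2306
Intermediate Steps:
(-2572 + 38²) + a = (-2572 + 38²) - 1178 = (-2572 + 1444) - 1178 = -1128 - 1178 = -2306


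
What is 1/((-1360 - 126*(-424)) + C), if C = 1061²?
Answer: 1/1177785 ≈ 8.4905e-7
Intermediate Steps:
C = 1125721
1/((-1360 - 126*(-424)) + C) = 1/((-1360 - 126*(-424)) + 1125721) = 1/((-1360 + 53424) + 1125721) = 1/(52064 + 1125721) = 1/1177785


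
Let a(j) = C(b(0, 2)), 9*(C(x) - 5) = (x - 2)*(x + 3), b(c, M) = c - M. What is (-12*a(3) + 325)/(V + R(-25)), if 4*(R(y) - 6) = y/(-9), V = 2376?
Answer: 9732/85777 ≈ 0.11346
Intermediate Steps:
C(x) = 5 + (-2 + x)*(3 + x)/9 (C(x) = 5 + ((x - 2)*(x + 3))/9 = 5 + ((-2 + x)*(3 + x))/9 = 5 + (-2 + x)*(3 + x)/9)
a(j) = 41/9 (a(j) = 13/3 + (0 - 1*2)/9 + (0 - 1*2)**2/9 = 13/3 + (0 - 2)/9 + (0 - 2)**2/9 = 13/3 + (1/9)*(-2) + (1/9)*(-2)**2 = 13/3 - 2/9 + (1/9)*4 = 13/3 - 2/9 + 4/9 = 41/9)
R(y) = 6 - y/36 (R(y) = 6 + (y/(-9))/4 = 6 + (y*(-1/9))/4 = 6 + (-y/9)/4 = 6 - y/36)
(-12*a(3) + 325)/(V + R(-25)) = (-12*41/9 + 325)/(2376 + (6 - 1/36*(-25))) = (-164/3 + 325)/(2376 + (6 + 25/36)) = 811/(3*(2376 + 241/36)) = 811/(3*(85777/36)) = (811/3)*(36/85777) = 9732/85777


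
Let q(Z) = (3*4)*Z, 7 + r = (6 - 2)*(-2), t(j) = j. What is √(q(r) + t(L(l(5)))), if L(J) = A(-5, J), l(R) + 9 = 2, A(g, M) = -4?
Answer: 2*I*√46 ≈ 13.565*I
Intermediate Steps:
l(R) = -7 (l(R) = -9 + 2 = -7)
L(J) = -4
r = -15 (r = -7 + (6 - 2)*(-2) = -7 + 4*(-2) = -7 - 8 = -15)
q(Z) = 12*Z
√(q(r) + t(L(l(5)))) = √(12*(-15) - 4) = √(-180 - 4) = √(-184) = 2*I*√46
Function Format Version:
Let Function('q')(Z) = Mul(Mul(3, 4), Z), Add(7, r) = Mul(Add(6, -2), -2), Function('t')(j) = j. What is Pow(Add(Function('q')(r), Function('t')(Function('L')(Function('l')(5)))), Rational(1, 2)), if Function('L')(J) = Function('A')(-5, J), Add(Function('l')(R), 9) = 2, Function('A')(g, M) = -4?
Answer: Mul(2, I, Pow(46, Rational(1, 2))) ≈ Mul(13.565, I)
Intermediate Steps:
Function('l')(R) = -7 (Function('l')(R) = Add(-9, 2) = -7)
Function('L')(J) = -4
r = -15 (r = Add(-7, Mul(Add(6, -2), -2)) = Add(-7, Mul(4, -2)) = Add(-7, -8) = -15)
Function('q')(Z) = Mul(12, Z)
Pow(Add(Function('q')(r), Function('t')(Function('L')(Function('l')(5)))), Rational(1, 2)) = Pow(Add(Mul(12, -15), -4), Rational(1, 2)) = Pow(Add(-180, -4), Rational(1, 2)) = Pow(-184, Rational(1, 2)) = Mul(2, I, Pow(46, Rational(1, 2)))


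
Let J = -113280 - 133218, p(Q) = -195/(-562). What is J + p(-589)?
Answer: -138531681/562 ≈ -2.4650e+5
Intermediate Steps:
p(Q) = 195/562 (p(Q) = -195*(-1/562) = 195/562)
J = -246498
J + p(-589) = -246498 + 195/562 = -138531681/562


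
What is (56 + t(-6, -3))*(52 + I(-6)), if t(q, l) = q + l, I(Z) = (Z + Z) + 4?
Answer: 2068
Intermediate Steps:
I(Z) = 4 + 2*Z (I(Z) = 2*Z + 4 = 4 + 2*Z)
t(q, l) = l + q
(56 + t(-6, -3))*(52 + I(-6)) = (56 + (-3 - 6))*(52 + (4 + 2*(-6))) = (56 - 9)*(52 + (4 - 12)) = 47*(52 - 8) = 47*44 = 2068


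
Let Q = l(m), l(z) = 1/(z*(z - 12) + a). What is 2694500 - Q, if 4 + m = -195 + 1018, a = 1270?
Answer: 1784305983499/662203 ≈ 2.6945e+6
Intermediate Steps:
m = 819 (m = -4 + (-195 + 1018) = -4 + 823 = 819)
l(z) = 1/(1270 + z*(-12 + z)) (l(z) = 1/(z*(z - 12) + 1270) = 1/(z*(-12 + z) + 1270) = 1/(1270 + z*(-12 + z)))
Q = 1/662203 (Q = 1/(1270 + 819² - 12*819) = 1/(1270 + 670761 - 9828) = 1/662203 ≈ 1.5101e-6)
2694500 - Q = 2694500 - 1*1/662203 = 2694500 - 1/662203 = 1784305983499/662203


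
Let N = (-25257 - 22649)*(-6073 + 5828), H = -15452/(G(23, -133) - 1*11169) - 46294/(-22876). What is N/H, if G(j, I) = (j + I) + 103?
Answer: 46885926403855/13607214 ≈ 3.4457e+6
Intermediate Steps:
G(j, I) = 103 + I + j (G(j, I) = (I + j) + 103 = 103 + I + j)
H = 27214428/7989443 (H = -15452/((103 - 133 + 23) - 1*11169) - 46294/(-22876) = -15452/(-7 - 11169) - 46294*(-1/22876) = -15452/(-11176) + 23147/11438 = -15452*(-1/11176) + 23147/11438 = 3863/2794 + 23147/11438 = 27214428/7989443 ≈ 3.4063)
N = 11736970 (N = -47906*(-245) = 11736970)
N/H = 11736970/(27214428/7989443) = 11736970*(7989443/27214428) = 46885926403855/13607214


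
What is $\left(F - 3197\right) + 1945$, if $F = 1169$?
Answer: $-83$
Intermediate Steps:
$\left(F - 3197\right) + 1945 = \left(1169 - 3197\right) + 1945 = -2028 + 1945 = -83$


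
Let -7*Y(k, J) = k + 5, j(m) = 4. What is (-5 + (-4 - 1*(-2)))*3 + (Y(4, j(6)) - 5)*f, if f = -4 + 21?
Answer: -895/7 ≈ -127.86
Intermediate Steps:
Y(k, J) = -5/7 - k/7 (Y(k, J) = -(k + 5)/7 = -(5 + k)/7 = -5/7 - k/7)
f = 17
(-5 + (-4 - 1*(-2)))*3 + (Y(4, j(6)) - 5)*f = (-5 + (-4 - 1*(-2)))*3 + ((-5/7 - 1/7*4) - 5)*17 = (-5 + (-4 + 2))*3 + ((-5/7 - 4/7) - 5)*17 = (-5 - 2)*3 + (-9/7 - 5)*17 = -7*3 - 44/7*17 = -21 - 748/7 = -895/7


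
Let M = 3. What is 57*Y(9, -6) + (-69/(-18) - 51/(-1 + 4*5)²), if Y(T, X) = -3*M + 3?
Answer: -732775/2166 ≈ -338.31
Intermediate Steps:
Y(T, X) = -6 (Y(T, X) = -3*3 + 3 = -9 + 3 = -6)
57*Y(9, -6) + (-69/(-18) - 51/(-1 + 4*5)²) = 57*(-6) + (-69/(-18) - 51/(-1 + 4*5)²) = -342 + (-69*(-1/18) - 51/(-1 + 20)²) = -342 + (23/6 - 51/(19²)) = -342 + (23/6 - 51/361) = -342 + 7997/2166 = -732775/2166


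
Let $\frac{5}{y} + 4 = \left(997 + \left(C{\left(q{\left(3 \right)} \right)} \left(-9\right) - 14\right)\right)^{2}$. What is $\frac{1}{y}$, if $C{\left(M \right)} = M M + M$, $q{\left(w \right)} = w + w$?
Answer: $\frac{366021}{5} \approx 73204.0$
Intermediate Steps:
$q{\left(w \right)} = 2 w$
$C{\left(M \right)} = M + M^{2}$ ($C{\left(M \right)} = M^{2} + M = M + M^{2}$)
$y = \frac{5}{366021}$ ($y = \frac{5}{-4 + \left(997 + \left(2 \cdot 3 \left(1 + 2 \cdot 3\right) \left(-9\right) - 14\right)\right)^{2}} = \frac{5}{-4 + \left(997 + \left(6 \left(1 + 6\right) \left(-9\right) - 14\right)\right)^{2}} = \frac{5}{-4 + \left(997 + \left(6 \cdot 7 \left(-9\right) - 14\right)\right)^{2}} = \frac{5}{-4 + \left(997 + \left(42 \left(-9\right) - 14\right)\right)^{2}} = \frac{5}{-4 + \left(997 - 392\right)^{2}} = \frac{5}{-4 + 605^{2}} = \frac{5}{-4 + 366025} = \frac{5}{366021} \approx 1.366 \cdot 10^{-5}$)
$\frac{1}{y} = \frac{1}{\frac{5}{366021}} = \frac{366021}{5}$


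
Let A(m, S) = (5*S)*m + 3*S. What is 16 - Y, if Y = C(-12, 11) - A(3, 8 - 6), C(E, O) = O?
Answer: 41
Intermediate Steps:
A(m, S) = 3*S + 5*S*m (A(m, S) = 5*S*m + 3*S = 3*S + 5*S*m)
Y = -25 (Y = 11 - (8 - 6)*(3 + 5*3) = 11 - 2*(3 + 15) = 11 - 2*18 = 11 - 1*36 = 11 - 36 = -25)
16 - Y = 16 - 1*(-25) = 16 + 25 = 41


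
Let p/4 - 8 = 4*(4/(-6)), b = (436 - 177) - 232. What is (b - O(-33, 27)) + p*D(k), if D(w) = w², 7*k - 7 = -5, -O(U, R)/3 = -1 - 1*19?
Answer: -4595/147 ≈ -31.259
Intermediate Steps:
O(U, R) = 60 (O(U, R) = -3*(-1 - 1*19) = -3*(-1 - 19) = -3*(-20) = 60)
b = 27 (b = 259 - 232 = 27)
k = 2/7 (k = 1 + (⅐)*(-5) = 1 - 5/7 = 2/7 ≈ 0.28571)
p = 64/3 (p = 32 + 4*(4*(4/(-6))) = 32 + 4*(4*(4*(-⅙))) = 32 + 4*(4*(-⅔)) = 32 + 4*(-8/3) = 32 - 32/3 = 64/3 ≈ 21.333)
(b - O(-33, 27)) + p*D(k) = (27 - 1*60) + 64*(2/7)²/3 = (27 - 60) + (64/3)*(4/49) = -33 + 256/147 = -4595/147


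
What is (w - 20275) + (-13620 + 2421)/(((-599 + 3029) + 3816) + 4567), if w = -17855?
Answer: -412310889/10813 ≈ -38131.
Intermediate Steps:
(w - 20275) + (-13620 + 2421)/(((-599 + 3029) + 3816) + 4567) = (-17855 - 20275) + (-13620 + 2421)/(((-599 + 3029) + 3816) + 4567) = -38130 - 11199/((2430 + 3816) + 4567) = -38130 - 11199/(6246 + 4567) = -38130 - 11199/10813 = -412310889/10813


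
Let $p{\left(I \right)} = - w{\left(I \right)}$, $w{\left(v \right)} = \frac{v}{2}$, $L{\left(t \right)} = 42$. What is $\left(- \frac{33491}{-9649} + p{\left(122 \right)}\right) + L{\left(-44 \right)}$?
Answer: $- \frac{149840}{9649} \approx -15.529$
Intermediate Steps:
$w{\left(v \right)} = \frac{v}{2}$ ($w{\left(v \right)} = v \frac{1}{2} = \frac{v}{2}$)
$p{\left(I \right)} = - \frac{I}{2}$
$\left(- \frac{33491}{-9649} + p{\left(122 \right)}\right) + L{\left(-44 \right)} = \left(- \frac{33491}{-9649} - 61\right) + 42 = \left(\left(-33491\right) \left(- \frac{1}{9649}\right) - 61\right) + 42 = \left(\frac{33491}{9649} - 61\right) + 42 = - \frac{555098}{9649} + 42 = - \frac{149840}{9649}$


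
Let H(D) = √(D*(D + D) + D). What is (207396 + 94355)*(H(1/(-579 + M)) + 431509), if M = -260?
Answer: 130208272259 + 905253*I*√93/839 ≈ 1.3021e+11 + 10405.0*I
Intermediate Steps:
H(D) = √(D + 2*D²) (H(D) = √(D*(2*D) + D) = √(2*D² + D) = √(D + 2*D²))
(207396 + 94355)*(H(1/(-579 + M)) + 431509) = (207396 + 94355)*(√((1 + 2/(-579 - 260))/(-579 - 260)) + 431509) = 301751*(√((1 + 2/(-839))/(-839)) + 431509) = 301751*(√(-(1 + 2*(-1/839))/839) + 431509) = 301751*(√(-(1 - 2/839)/839) + 431509) = 301751*(√(-1/839*837/839) + 431509) = 301751*(√(-837/703921) + 431509) = 301751*(3*I*√93/839 + 431509) = 301751*(431509 + 3*I*√93/839) = 130208272259 + 905253*I*√93/839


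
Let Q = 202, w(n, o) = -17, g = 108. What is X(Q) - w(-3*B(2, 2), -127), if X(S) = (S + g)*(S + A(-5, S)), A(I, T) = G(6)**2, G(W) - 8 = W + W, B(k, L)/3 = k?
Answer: 186637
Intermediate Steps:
B(k, L) = 3*k
G(W) = 8 + 2*W (G(W) = 8 + (W + W) = 8 + 2*W)
A(I, T) = 400 (A(I, T) = (8 + 2*6)**2 = (8 + 12)**2 = 20**2 = 400)
X(S) = (108 + S)*(400 + S) (X(S) = (S + 108)*(S + 400) = (108 + S)*(400 + S))
X(Q) - w(-3*B(2, 2), -127) = (43200 + 202**2 + 508*202) - 1*(-17) = (43200 + 40804 + 102616) + 17 = 186620 + 17 = 186637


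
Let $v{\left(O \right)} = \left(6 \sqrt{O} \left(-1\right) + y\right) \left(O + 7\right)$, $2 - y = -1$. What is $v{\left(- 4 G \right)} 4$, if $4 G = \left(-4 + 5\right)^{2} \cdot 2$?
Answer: $60 - 120 i \sqrt{2} \approx 60.0 - 169.71 i$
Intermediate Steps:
$y = 3$ ($y = 2 - -1 = 2 + 1 = 3$)
$G = \frac{1}{2}$ ($G = \frac{\left(-4 + 5\right)^{2} \cdot 2}{4} = \frac{1^{2} \cdot 2}{4} = \frac{1 \cdot 2}{4} = \frac{1}{4} \cdot 2 = \frac{1}{2} \approx 0.5$)
$v{\left(O \right)} = \left(3 - 6 \sqrt{O}\right) \left(7 + O\right)$ ($v{\left(O \right)} = \left(6 \sqrt{O} \left(-1\right) + 3\right) \left(O + 7\right) = \left(- 6 \sqrt{O} + 3\right) \left(7 + O\right) = \left(3 - 6 \sqrt{O}\right) \left(7 + O\right)$)
$v{\left(- 4 G \right)} 4 = \left(21 - 42 \sqrt{\left(-4\right) \frac{1}{2}} - 6 \left(\left(-4\right) \frac{1}{2}\right)^{\frac{3}{2}} + 3 \left(\left(-4\right) \frac{1}{2}\right)\right) 4 = \left(21 - 42 \sqrt{-2} - 6 \left(-2\right)^{\frac{3}{2}} + 3 \left(-2\right)\right) 4 = \left(21 - 42 i \sqrt{2} - 6 \left(- 2 i \sqrt{2}\right) - 6\right) 4 = \left(21 - 42 i \sqrt{2} + 12 i \sqrt{2} - 6\right) 4 = \left(15 - 30 i \sqrt{2}\right) 4 = 60 - 120 i \sqrt{2}$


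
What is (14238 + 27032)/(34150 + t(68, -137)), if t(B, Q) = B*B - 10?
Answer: 20635/19382 ≈ 1.0646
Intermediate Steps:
t(B, Q) = -10 + B² (t(B, Q) = B² - 10 = -10 + B²)
(14238 + 27032)/(34150 + t(68, -137)) = (14238 + 27032)/(34150 + (-10 + 68²)) = 41270/(34150 + (-10 + 4624)) = 41270/(34150 + 4614) = 41270/38764 = 41270*(1/38764) = 20635/19382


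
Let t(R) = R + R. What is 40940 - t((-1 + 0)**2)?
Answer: 40938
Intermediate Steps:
t(R) = 2*R
40940 - t((-1 + 0)**2) = 40940 - 2*(-1 + 0)**2 = 40940 - 2*(-1)**2 = 40940 - 2 = 40938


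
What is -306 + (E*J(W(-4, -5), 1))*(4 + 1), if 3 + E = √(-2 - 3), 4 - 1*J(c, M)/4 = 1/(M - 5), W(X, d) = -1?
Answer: -561 + 85*I*√5 ≈ -561.0 + 190.07*I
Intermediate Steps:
J(c, M) = 16 - 4/(-5 + M) (J(c, M) = 16 - 4/(M - 5) = 16 - 4/(-5 + M))
E = -3 + I*√5 (E = -3 + √(-2 - 3) = -3 + √(-5) = -3 + I*√5 ≈ -3.0 + 2.2361*I)
-306 + (E*J(W(-4, -5), 1))*(4 + 1) = -306 + ((-3 + I*√5)*(4*(-21 + 4*1)/(-5 + 1)))*(4 + 1) = -306 + ((-3 + I*√5)*(4*(-21 + 4)/(-4)))*5 = -306 + ((-3 + I*√5)*(4*(-¼)*(-17)))*5 = -306 + ((-3 + I*√5)*17)*5 = -306 + (-51 + 17*I*√5)*5 = -306 + (-255 + 85*I*√5) = -561 + 85*I*√5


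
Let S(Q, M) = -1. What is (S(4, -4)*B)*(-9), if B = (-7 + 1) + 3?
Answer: -27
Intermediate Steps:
B = -3 (B = -6 + 3 = -3)
(S(4, -4)*B)*(-9) = -1*(-3)*(-9) = 3*(-9) = -27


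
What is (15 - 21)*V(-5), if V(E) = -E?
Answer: -30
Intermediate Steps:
(15 - 21)*V(-5) = (15 - 21)*(-1*(-5)) = -6*5 = -30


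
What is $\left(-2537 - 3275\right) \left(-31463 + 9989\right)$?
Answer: $124806888$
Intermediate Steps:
$\left(-2537 - 3275\right) \left(-31463 + 9989\right) = \left(-5812\right) \left(-21474\right) = 124806888$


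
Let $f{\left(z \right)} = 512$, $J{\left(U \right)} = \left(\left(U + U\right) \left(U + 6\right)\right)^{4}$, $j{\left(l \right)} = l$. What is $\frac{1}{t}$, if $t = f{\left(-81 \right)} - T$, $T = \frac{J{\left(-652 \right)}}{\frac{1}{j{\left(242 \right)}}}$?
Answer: $- \frac{1}{121858493156315706493632000} \approx -8.2062 \cdot 10^{-27}$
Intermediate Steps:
$J{\left(U \right)} = 16 U^{4} \left(6 + U\right)^{4}$ ($J{\left(U \right)} = \left(2 U \left(6 + U\right)\right)^{4} = 16 U^{4} \left(6 + U\right)^{4}$)
$T = 121858493156315706493632512$ ($T = \frac{16 \left(-652\right)^{4} \left(6 - 652\right)^{4}}{\frac{1}{242}} = 16 \cdot 180713410816 \left(-646\right)^{4} \frac{1}{\frac{1}{242}} = 16 \cdot 180713410816 \cdot 174152643856 \cdot 242 = 503547492381469861543936 \cdot 242 = 121858493156315706493632512$)
$t = -121858493156315706493632000$ ($t = 512 - 121858493156315706493632512 = -121858493156315706493632000$)
$\frac{1}{t} = \frac{1}{-121858493156315706493632000} = - \frac{1}{121858493156315706493632000}$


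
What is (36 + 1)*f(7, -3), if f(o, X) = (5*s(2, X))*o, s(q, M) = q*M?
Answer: -7770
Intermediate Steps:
s(q, M) = M*q
f(o, X) = 10*X*o (f(o, X) = (5*(X*2))*o = (5*(2*X))*o = (10*X)*o = 10*X*o)
(36 + 1)*f(7, -3) = (36 + 1)*(10*(-3)*7) = 37*(-210) = -7770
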